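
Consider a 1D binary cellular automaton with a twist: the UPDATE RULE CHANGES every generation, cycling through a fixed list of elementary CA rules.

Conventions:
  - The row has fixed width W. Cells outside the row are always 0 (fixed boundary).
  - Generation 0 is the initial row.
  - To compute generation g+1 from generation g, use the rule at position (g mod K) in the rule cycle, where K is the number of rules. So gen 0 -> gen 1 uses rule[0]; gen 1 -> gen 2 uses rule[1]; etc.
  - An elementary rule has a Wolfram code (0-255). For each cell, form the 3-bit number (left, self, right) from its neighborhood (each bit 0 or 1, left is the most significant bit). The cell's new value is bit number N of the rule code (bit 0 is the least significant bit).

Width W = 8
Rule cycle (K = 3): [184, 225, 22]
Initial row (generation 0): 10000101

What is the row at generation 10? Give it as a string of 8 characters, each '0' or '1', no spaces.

Answer: 00010100

Derivation:
Gen 0: 10000101
Gen 1 (rule 184): 01000010
Gen 2 (rule 225): 00011000
Gen 3 (rule 22): 00100100
Gen 4 (rule 184): 00010010
Gen 5 (rule 225): 11000000
Gen 6 (rule 22): 00100000
Gen 7 (rule 184): 00010000
Gen 8 (rule 225): 11000111
Gen 9 (rule 22): 00101000
Gen 10 (rule 184): 00010100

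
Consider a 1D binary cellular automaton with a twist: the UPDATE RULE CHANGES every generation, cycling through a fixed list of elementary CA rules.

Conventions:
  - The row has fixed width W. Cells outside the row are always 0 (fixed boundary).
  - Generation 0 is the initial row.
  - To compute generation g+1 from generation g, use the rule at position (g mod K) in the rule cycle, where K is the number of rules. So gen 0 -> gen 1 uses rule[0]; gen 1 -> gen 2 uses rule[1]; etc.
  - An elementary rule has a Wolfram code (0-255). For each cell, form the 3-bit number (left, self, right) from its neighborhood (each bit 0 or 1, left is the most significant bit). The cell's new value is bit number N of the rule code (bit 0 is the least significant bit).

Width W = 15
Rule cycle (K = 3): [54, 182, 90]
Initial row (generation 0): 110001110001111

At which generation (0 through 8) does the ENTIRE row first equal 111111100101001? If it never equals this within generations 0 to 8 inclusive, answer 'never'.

Gen 0: 110001110001111
Gen 1 (rule 54): 001010001010000
Gen 2 (rule 182): 011111011111000
Gen 3 (rule 90): 110001010001100
Gen 4 (rule 54): 001011111010010
Gen 5 (rule 182): 011101110111111
Gen 6 (rule 90): 110101010100001
Gen 7 (rule 54): 001111111110011
Gen 8 (rule 182): 010111111101100

Answer: never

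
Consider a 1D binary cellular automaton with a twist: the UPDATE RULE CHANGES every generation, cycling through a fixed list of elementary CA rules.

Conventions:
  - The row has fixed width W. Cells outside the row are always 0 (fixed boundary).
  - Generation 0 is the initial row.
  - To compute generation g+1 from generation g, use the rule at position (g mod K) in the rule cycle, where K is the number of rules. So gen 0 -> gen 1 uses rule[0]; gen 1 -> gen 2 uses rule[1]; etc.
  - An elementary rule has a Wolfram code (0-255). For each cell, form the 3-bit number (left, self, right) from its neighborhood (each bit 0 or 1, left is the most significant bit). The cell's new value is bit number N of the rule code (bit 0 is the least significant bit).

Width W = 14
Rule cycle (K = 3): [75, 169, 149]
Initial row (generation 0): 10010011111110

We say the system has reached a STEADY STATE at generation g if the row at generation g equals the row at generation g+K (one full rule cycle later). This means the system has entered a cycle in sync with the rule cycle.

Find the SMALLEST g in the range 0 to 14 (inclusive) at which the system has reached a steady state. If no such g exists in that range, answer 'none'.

Answer: none

Derivation:
Gen 0: 10010011111110
Gen 1 (rule 75): 00100110000010
Gen 2 (rule 169): 10000100111000
Gen 3 (rule 149): 11110110010111
Gen 4 (rule 75): 10010110100101
Gen 5 (rule 169): 00001101000010
Gen 6 (rule 149): 11100001111011
Gen 7 (rule 75): 10101111001011
Gen 8 (rule 169): 01011110000110
Gen 9 (rule 149): 01001101110001
Gen 10 (rule 75): 10011101010110
Gen 11 (rule 169): 00011010101100
Gen 12 (rule 149): 11000010100011
Gen 13 (rule 75): 11011100001111
Gen 14 (rule 169): 10111001101110
Gen 15 (rule 149): 10010100000101
Gen 16 (rule 75): 00100001111000
Gen 17 (rule 169): 10001101110011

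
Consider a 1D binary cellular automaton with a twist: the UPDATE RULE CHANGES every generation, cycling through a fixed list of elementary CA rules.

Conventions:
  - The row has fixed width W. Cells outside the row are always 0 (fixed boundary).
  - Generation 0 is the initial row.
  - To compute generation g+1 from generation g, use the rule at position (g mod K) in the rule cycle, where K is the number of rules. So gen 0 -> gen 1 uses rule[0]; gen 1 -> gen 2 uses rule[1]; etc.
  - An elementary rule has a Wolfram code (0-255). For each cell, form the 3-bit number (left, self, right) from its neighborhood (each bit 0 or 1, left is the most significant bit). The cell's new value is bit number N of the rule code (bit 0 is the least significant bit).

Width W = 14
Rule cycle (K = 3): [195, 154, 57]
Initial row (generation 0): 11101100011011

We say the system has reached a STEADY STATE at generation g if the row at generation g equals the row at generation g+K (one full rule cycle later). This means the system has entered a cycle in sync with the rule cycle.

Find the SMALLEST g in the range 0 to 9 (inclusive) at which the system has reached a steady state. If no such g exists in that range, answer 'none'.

Gen 0: 11101100011011
Gen 1 (rule 195): 01100101101001
Gen 2 (rule 154): 11011001000110
Gen 3 (rule 57): 10110100110101
Gen 4 (rule 195): 00010001010000
Gen 5 (rule 154): 00101010001000
Gen 6 (rule 57): 10010101100111
Gen 7 (rule 195): 00100000101011
Gen 8 (rule 154): 01010001000010
Gen 9 (rule 57): 00101100111001
Gen 10 (rule 195): 11000101011010
Gen 11 (rule 154): 10101000010001
Gen 12 (rule 57): 01010111001100

Answer: none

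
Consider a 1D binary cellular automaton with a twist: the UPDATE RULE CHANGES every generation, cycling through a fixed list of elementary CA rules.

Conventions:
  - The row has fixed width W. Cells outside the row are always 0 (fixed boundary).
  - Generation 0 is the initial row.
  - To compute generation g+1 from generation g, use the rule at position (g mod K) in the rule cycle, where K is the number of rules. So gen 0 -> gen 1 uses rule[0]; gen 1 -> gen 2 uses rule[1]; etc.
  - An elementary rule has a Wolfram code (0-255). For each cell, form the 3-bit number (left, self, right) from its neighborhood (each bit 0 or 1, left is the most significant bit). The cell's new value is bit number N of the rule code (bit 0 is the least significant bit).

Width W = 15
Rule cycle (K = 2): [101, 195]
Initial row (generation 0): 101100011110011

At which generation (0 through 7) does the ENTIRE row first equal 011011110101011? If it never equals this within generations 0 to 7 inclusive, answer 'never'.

Answer: never

Derivation:
Gen 0: 101100011110011
Gen 1 (rule 101): 110101000010001
Gen 2 (rule 195): 010000011100110
Gen 3 (rule 101): 010111000100010
Gen 4 (rule 195): 100011011001100
Gen 5 (rule 101): 101001101000101
Gen 6 (rule 195): 000010100011000
Gen 7 (rule 101): 111011101001011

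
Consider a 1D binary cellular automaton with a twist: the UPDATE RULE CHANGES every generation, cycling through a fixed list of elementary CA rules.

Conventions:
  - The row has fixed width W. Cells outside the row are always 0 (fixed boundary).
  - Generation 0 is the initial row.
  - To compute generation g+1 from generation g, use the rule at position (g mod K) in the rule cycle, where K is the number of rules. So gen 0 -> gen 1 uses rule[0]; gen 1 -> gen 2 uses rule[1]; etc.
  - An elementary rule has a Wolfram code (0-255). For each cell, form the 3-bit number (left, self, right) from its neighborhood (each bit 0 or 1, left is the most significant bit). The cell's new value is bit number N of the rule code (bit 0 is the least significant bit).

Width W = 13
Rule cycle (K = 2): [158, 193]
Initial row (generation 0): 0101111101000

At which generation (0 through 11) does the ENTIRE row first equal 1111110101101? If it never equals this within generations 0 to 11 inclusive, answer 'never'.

Gen 0: 0101111101000
Gen 1 (rule 158): 1101111001100
Gen 2 (rule 193): 0100111000101
Gen 3 (rule 158): 1111110101101
Gen 4 (rule 193): 0111110000100
Gen 5 (rule 158): 1111101001110
Gen 6 (rule 193): 0111100000110
Gen 7 (rule 158): 1111010001101
Gen 8 (rule 193): 0111000100100
Gen 9 (rule 158): 1110101111110
Gen 10 (rule 193): 0110000111110
Gen 11 (rule 158): 1101001111101

Answer: 3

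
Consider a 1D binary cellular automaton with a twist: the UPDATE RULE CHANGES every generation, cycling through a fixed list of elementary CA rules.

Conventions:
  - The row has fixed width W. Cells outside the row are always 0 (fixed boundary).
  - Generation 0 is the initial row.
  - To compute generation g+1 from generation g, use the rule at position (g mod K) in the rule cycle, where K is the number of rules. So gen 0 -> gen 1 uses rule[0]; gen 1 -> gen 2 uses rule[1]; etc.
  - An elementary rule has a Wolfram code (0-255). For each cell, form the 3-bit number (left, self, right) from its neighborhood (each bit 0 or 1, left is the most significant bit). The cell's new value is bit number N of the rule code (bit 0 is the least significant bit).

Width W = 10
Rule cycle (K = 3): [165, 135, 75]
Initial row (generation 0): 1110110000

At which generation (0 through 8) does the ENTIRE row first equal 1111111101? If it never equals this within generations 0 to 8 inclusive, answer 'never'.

Answer: never

Derivation:
Gen 0: 1110110000
Gen 1 (rule 165): 0101000111
Gen 2 (rule 135): 1101011010
Gen 3 (rule 75): 1100011000
Gen 4 (rule 165): 0001000011
Gen 5 (rule 135): 1111011100
Gen 6 (rule 75): 1001010101
Gen 7 (rule 165): 1001111111
Gen 8 (rule 135): 1010111110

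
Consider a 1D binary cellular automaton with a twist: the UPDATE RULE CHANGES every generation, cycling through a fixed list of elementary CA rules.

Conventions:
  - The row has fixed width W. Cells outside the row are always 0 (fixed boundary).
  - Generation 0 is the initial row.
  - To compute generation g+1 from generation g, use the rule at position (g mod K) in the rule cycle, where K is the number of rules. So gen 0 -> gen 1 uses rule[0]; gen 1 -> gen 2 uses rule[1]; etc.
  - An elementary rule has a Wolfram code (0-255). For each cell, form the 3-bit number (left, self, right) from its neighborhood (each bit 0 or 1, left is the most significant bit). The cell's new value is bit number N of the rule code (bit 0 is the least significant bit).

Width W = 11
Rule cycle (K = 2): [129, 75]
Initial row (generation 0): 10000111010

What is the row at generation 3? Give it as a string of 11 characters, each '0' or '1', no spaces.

Gen 0: 10000111010
Gen 1 (rule 129): 00110010000
Gen 2 (rule 75): 11110100111
Gen 3 (rule 129): 01100000010

Answer: 01100000010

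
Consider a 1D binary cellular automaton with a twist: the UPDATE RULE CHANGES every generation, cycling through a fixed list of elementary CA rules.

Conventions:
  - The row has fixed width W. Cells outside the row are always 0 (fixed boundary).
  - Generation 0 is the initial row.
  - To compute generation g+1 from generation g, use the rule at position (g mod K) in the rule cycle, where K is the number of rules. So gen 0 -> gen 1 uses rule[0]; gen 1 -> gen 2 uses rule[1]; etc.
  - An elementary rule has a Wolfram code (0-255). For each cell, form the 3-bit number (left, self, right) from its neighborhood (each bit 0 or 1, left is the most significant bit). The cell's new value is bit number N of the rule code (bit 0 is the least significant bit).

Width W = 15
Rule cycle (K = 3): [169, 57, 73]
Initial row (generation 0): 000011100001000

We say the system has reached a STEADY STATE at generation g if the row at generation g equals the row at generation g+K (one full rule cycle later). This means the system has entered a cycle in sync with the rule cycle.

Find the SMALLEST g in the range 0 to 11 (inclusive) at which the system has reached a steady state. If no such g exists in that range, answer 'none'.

Gen 0: 000011100001000
Gen 1 (rule 169): 111011001100011
Gen 2 (rule 57): 100110101011010
Gen 3 (rule 73): 000110000011000
Gen 4 (rule 169): 110100111010011
Gen 5 (rule 57): 101010100101010
Gen 6 (rule 73): 000000000000000
Gen 7 (rule 169): 111111111111111
Gen 8 (rule 57): 100000000000000
Gen 9 (rule 73): 001111111111111
Gen 10 (rule 169): 101111111111110
Gen 11 (rule 57): 011000000000001
Gen 12 (rule 73): 011011111111100
Gen 13 (rule 169): 010111111111001
Gen 14 (rule 57): 001100000000100

Answer: none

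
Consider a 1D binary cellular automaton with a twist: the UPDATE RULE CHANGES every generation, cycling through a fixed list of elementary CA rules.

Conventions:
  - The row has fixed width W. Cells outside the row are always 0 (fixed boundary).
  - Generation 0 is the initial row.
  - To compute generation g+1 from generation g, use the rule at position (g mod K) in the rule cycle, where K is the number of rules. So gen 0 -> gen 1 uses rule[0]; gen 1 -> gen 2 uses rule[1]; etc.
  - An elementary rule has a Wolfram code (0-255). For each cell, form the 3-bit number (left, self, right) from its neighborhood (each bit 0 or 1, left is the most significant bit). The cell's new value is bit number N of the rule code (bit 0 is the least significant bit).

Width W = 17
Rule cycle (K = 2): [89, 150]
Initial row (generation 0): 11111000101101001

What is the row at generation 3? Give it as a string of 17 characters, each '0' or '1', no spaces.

Answer: 11000000001010011

Derivation:
Gen 0: 11111000101101001
Gen 1 (rule 89): 10001110001100100
Gen 2 (rule 150): 11010101010011110
Gen 3 (rule 89): 11000000001010011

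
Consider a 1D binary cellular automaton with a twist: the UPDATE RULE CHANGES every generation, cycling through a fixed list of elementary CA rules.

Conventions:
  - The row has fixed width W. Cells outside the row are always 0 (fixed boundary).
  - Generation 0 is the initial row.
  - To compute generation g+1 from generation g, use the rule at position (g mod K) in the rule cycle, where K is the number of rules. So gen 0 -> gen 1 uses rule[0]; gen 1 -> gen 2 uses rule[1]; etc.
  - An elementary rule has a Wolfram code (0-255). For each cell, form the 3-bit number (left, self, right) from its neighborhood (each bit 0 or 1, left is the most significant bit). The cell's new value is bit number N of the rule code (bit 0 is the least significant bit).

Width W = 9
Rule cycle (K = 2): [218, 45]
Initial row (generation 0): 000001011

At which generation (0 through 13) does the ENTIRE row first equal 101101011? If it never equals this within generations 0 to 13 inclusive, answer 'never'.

Answer: never

Derivation:
Gen 0: 000001011
Gen 1 (rule 218): 000010011
Gen 2 (rule 45): 111010010
Gen 3 (rule 218): 111001101
Gen 4 (rule 45): 100001011
Gen 5 (rule 218): 010010011
Gen 6 (rule 45): 010010010
Gen 7 (rule 218): 101101101
Gen 8 (rule 45): 111011011
Gen 9 (rule 218): 111011011
Gen 10 (rule 45): 100110110
Gen 11 (rule 218): 011110111
Gen 12 (rule 45): 010001100
Gen 13 (rule 218): 101011110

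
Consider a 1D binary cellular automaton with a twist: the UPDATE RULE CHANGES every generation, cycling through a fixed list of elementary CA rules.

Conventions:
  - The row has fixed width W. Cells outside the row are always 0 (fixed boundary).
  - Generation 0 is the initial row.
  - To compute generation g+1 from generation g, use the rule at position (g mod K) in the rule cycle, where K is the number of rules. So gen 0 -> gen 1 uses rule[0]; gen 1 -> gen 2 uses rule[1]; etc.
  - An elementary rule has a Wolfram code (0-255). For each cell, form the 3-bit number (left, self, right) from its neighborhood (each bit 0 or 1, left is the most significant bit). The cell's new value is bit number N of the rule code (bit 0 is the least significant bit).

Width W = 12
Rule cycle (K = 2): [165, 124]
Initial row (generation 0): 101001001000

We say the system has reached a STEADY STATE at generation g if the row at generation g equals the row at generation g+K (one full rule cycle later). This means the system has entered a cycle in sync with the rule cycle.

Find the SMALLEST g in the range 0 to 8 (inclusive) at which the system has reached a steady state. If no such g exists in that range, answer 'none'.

Answer: none

Derivation:
Gen 0: 101001001000
Gen 1 (rule 165): 111001001011
Gen 2 (rule 124): 101101101111
Gen 3 (rule 165): 110010010110
Gen 4 (rule 124): 111011011111
Gen 5 (rule 165): 010100101110
Gen 6 (rule 124): 011110111011
Gen 7 (rule 165): 001101010100
Gen 8 (rule 124): 001111111110
Gen 9 (rule 165): 100111111100
Gen 10 (rule 124): 110100000110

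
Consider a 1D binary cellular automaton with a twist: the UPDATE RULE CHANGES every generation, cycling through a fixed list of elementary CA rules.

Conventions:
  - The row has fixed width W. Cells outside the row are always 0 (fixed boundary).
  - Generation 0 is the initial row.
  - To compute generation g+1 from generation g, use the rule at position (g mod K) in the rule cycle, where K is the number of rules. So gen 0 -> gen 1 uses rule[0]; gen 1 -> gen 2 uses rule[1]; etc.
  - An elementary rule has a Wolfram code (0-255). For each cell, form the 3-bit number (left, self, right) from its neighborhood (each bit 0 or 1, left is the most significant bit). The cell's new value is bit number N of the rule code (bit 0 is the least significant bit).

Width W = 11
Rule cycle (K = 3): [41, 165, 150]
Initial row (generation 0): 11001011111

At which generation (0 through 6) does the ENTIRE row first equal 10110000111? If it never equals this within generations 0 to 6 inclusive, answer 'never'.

Answer: 2

Derivation:
Gen 0: 11001011111
Gen 1 (rule 41): 10000110000
Gen 2 (rule 165): 10110000111
Gen 3 (rule 150): 10001001010
Gen 4 (rule 41): 00100000100
Gen 5 (rule 165): 10101110101
Gen 6 (rule 150): 10100100101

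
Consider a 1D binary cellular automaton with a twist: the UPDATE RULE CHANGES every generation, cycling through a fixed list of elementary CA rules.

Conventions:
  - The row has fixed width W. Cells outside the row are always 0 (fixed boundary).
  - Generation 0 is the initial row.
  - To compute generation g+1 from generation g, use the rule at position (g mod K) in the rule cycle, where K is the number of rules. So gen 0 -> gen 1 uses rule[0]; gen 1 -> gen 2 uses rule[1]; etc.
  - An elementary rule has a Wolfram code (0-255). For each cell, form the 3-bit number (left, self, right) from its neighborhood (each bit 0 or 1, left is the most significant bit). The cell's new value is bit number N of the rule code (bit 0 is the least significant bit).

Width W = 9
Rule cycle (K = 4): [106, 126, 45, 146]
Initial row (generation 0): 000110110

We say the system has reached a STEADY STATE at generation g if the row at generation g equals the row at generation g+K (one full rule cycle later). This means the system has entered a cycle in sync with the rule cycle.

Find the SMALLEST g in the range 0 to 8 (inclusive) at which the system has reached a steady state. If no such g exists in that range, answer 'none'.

Answer: none

Derivation:
Gen 0: 000110110
Gen 1 (rule 106): 001111110
Gen 2 (rule 126): 011000011
Gen 3 (rule 45): 010011010
Gen 4 (rule 146): 101100001
Gen 5 (rule 106): 011100010
Gen 6 (rule 126): 110110111
Gen 7 (rule 45): 101101100
Gen 8 (rule 146): 000000010
Gen 9 (rule 106): 000000100
Gen 10 (rule 126): 000001110
Gen 11 (rule 45): 111101000
Gen 12 (rule 146): 011000100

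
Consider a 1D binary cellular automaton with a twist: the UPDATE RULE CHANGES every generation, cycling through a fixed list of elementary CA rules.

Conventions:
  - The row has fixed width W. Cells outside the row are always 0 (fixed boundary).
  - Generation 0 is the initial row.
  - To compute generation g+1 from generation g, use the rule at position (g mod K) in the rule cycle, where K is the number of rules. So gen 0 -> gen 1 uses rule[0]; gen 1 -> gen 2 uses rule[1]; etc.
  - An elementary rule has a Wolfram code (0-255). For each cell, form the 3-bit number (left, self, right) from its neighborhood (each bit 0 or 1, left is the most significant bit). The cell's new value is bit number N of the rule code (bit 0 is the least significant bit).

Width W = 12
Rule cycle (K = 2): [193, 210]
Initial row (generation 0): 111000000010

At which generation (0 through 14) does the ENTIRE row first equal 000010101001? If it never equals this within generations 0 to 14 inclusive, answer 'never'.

Gen 0: 111000000010
Gen 1 (rule 193): 011011111000
Gen 2 (rule 210): 101001111100
Gen 3 (rule 193): 000000111101
Gen 4 (rule 210): 000001011100
Gen 5 (rule 193): 111100001101
Gen 6 (rule 210): 011110010100
Gen 7 (rule 193): 001110000001
Gen 8 (rule 210): 010111000010
Gen 9 (rule 193): 000011011000
Gen 10 (rule 210): 000101001100
Gen 11 (rule 193): 110000000101
Gen 12 (rule 210): 011000001000
Gen 13 (rule 193): 001011100011
Gen 14 (rule 210): 010001110101

Answer: never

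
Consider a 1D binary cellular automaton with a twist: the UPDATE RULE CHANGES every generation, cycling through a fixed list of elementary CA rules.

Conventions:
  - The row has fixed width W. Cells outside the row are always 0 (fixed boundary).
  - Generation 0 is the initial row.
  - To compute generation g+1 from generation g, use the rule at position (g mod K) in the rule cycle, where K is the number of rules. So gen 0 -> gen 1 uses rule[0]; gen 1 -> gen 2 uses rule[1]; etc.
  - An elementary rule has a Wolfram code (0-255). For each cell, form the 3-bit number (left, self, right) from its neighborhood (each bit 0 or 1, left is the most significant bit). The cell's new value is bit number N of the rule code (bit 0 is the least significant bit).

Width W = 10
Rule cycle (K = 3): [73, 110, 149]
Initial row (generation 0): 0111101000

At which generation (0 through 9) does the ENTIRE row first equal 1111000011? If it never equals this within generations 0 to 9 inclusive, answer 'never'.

Answer: 8

Derivation:
Gen 0: 0111101000
Gen 1 (rule 73): 0100100011
Gen 2 (rule 110): 1101100111
Gen 3 (rule 149): 0000010010
Gen 4 (rule 73): 1111000000
Gen 5 (rule 110): 1001000000
Gen 6 (rule 149): 1101111111
Gen 7 (rule 73): 1101000001
Gen 8 (rule 110): 1111000011
Gen 9 (rule 149): 0110111000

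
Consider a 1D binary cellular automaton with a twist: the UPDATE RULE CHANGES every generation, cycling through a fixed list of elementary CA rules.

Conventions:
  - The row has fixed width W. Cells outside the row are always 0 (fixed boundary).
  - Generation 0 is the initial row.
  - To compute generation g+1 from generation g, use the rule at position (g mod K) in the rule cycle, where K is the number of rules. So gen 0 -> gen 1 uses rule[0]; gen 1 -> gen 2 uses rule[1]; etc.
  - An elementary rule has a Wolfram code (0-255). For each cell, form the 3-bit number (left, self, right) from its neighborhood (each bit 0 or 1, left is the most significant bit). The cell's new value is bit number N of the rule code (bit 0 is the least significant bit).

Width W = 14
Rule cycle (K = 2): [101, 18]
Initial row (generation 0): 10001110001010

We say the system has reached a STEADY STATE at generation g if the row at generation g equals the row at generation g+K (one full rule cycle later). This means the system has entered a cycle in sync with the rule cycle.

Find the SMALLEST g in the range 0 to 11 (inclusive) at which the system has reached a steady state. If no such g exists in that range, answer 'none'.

Answer: 4

Derivation:
Gen 0: 10001110001010
Gen 1 (rule 101): 10100010101110
Gen 2 (rule 18): 00010100000001
Gen 3 (rule 101): 11011101111101
Gen 4 (rule 18): 00000000000000
Gen 5 (rule 101): 11111111111111
Gen 6 (rule 18): 00000000000000
Gen 7 (rule 101): 11111111111111
Gen 8 (rule 18): 00000000000000
Gen 9 (rule 101): 11111111111111
Gen 10 (rule 18): 00000000000000
Gen 11 (rule 101): 11111111111111
Gen 12 (rule 18): 00000000000000
Gen 13 (rule 101): 11111111111111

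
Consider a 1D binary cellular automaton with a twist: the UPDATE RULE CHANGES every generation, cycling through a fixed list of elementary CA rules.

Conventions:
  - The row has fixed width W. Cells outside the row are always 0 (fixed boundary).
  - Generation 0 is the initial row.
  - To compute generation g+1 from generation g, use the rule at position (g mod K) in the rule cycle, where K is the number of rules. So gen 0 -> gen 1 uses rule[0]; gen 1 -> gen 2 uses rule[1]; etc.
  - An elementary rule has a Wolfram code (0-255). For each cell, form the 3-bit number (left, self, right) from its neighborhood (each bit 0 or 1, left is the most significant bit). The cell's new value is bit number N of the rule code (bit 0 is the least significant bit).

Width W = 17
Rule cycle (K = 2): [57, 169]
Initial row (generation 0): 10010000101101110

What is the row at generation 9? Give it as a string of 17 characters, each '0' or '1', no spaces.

Answer: 01011011011111001

Derivation:
Gen 0: 10010000101101110
Gen 1 (rule 57): 01001110011011001
Gen 2 (rule 169): 00001100010110000
Gen 3 (rule 57): 11101011001101111
Gen 4 (rule 169): 11010110001011110
Gen 5 (rule 57): 10101101100110001
Gen 6 (rule 169): 01011011000100100
Gen 7 (rule 57): 00110110110010011
Gen 8 (rule 169): 10101101100000010
Gen 9 (rule 57): 01011011011111001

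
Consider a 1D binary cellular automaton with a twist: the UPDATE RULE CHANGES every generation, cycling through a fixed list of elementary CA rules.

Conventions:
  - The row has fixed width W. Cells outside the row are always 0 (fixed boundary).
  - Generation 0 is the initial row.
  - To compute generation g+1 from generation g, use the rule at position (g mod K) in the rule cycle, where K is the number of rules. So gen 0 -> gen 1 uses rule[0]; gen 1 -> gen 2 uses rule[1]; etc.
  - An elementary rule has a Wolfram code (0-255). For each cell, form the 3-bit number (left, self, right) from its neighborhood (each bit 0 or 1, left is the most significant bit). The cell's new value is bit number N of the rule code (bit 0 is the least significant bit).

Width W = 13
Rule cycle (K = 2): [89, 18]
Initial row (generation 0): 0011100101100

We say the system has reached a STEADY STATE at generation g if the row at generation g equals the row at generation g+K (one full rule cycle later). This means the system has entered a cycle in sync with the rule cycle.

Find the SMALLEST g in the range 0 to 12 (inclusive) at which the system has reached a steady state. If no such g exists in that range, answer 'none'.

Answer: 8

Derivation:
Gen 0: 0011100101100
Gen 1 (rule 89): 1010110001111
Gen 2 (rule 18): 0000001010000
Gen 3 (rule 89): 1111100001111
Gen 4 (rule 18): 0000010010000
Gen 5 (rule 89): 1111001001111
Gen 6 (rule 18): 0000110110000
Gen 7 (rule 89): 1110110111111
Gen 8 (rule 18): 0000000000000
Gen 9 (rule 89): 1111111111111
Gen 10 (rule 18): 0000000000000
Gen 11 (rule 89): 1111111111111
Gen 12 (rule 18): 0000000000000
Gen 13 (rule 89): 1111111111111
Gen 14 (rule 18): 0000000000000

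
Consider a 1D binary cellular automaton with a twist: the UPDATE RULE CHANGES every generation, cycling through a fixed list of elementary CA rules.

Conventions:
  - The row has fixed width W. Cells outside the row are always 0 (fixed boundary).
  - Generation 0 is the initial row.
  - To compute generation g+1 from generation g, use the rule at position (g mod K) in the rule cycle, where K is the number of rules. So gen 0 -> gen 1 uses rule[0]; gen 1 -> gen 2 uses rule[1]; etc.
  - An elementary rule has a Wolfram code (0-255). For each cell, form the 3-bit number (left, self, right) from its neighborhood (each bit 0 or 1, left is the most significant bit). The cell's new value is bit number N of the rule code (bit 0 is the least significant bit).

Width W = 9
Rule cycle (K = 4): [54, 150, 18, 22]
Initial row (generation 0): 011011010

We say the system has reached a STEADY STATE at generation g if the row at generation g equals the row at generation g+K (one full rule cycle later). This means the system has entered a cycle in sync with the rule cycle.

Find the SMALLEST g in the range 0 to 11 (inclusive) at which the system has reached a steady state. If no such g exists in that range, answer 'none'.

Answer: 9

Derivation:
Gen 0: 011011010
Gen 1 (rule 54): 100100111
Gen 2 (rule 150): 111111010
Gen 3 (rule 18): 000000001
Gen 4 (rule 22): 000000011
Gen 5 (rule 54): 000000100
Gen 6 (rule 150): 000001110
Gen 7 (rule 18): 000010001
Gen 8 (rule 22): 000111011
Gen 9 (rule 54): 001000100
Gen 10 (rule 150): 011101110
Gen 11 (rule 18): 100000001
Gen 12 (rule 22): 110000011
Gen 13 (rule 54): 001000100
Gen 14 (rule 150): 011101110
Gen 15 (rule 18): 100000001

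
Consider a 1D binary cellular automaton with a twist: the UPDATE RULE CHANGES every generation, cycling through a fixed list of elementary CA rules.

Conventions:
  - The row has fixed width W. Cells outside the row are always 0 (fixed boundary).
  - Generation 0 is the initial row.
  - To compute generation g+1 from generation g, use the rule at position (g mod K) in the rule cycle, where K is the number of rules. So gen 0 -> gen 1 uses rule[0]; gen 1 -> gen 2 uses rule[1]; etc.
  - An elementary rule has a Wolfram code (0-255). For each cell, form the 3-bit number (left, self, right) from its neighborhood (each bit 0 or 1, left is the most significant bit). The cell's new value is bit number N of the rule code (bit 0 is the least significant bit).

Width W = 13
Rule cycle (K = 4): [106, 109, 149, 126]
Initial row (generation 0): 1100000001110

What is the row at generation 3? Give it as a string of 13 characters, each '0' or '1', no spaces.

Answer: 0000110001101

Derivation:
Gen 0: 1100000001110
Gen 1 (rule 106): 1100000011010
Gen 2 (rule 109): 1101111011110
Gen 3 (rule 149): 0000110001101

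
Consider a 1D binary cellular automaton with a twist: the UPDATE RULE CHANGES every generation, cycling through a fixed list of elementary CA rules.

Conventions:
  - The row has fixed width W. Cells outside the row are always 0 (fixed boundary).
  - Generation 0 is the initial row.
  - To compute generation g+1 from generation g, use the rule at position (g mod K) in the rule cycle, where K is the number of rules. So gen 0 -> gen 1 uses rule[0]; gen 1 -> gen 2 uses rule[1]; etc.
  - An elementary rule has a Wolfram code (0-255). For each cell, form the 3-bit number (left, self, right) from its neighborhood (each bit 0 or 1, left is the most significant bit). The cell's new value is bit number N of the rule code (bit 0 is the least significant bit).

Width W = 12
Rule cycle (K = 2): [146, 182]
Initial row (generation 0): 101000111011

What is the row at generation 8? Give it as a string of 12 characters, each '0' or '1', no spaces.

Answer: 111011101001

Derivation:
Gen 0: 101000111011
Gen 1 (rule 146): 000101010000
Gen 2 (rule 182): 001111111000
Gen 3 (rule 146): 010111110100
Gen 4 (rule 182): 111011101110
Gen 5 (rule 146): 010001000101
Gen 6 (rule 182): 111011101111
Gen 7 (rule 146): 010001000110
Gen 8 (rule 182): 111011101001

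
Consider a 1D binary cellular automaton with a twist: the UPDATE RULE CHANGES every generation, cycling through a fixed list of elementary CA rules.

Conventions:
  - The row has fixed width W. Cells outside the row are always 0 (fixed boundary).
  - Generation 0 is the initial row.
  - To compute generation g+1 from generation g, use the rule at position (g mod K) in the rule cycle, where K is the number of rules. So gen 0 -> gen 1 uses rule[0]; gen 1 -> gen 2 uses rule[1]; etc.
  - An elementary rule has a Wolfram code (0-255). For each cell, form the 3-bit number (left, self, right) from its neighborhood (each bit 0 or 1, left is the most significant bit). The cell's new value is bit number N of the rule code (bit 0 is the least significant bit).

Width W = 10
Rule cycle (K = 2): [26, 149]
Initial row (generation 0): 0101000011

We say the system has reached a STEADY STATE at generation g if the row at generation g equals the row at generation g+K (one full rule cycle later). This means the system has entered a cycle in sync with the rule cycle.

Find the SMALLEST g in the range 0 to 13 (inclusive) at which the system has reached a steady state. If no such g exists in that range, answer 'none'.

Answer: 5

Derivation:
Gen 0: 0101000011
Gen 1 (rule 26): 1000100110
Gen 2 (rule 149): 1110110001
Gen 3 (rule 26): 1000101010
Gen 4 (rule 149): 1110101011
Gen 5 (rule 26): 1000000010
Gen 6 (rule 149): 1111111011
Gen 7 (rule 26): 1000000010
Gen 8 (rule 149): 1111111011
Gen 9 (rule 26): 1000000010
Gen 10 (rule 149): 1111111011
Gen 11 (rule 26): 1000000010
Gen 12 (rule 149): 1111111011
Gen 13 (rule 26): 1000000010
Gen 14 (rule 149): 1111111011
Gen 15 (rule 26): 1000000010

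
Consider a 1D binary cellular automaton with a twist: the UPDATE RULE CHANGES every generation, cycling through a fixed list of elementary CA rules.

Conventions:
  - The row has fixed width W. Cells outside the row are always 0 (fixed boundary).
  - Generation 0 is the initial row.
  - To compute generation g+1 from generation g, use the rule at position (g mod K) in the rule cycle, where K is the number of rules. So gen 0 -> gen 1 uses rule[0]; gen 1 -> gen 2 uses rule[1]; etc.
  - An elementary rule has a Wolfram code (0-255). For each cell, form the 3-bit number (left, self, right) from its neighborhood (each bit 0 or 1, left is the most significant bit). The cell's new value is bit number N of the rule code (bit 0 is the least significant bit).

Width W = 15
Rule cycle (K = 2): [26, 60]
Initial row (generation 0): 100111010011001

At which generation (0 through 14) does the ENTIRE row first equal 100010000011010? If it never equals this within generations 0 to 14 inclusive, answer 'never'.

Gen 0: 100111010011001
Gen 1 (rule 26): 011100001110110
Gen 2 (rule 60): 010010001001101
Gen 3 (rule 26): 101101010111000
Gen 4 (rule 60): 111011111100100
Gen 5 (rule 26): 100010000011010
Gen 6 (rule 60): 110011000010111
Gen 7 (rule 26): 101110100100100
Gen 8 (rule 60): 111001110110110
Gen 9 (rule 26): 100111000100101
Gen 10 (rule 60): 110100100110111
Gen 11 (rule 26): 100011011100100
Gen 12 (rule 60): 110010110010110
Gen 13 (rule 26): 101100101100101
Gen 14 (rule 60): 111010111010111

Answer: 5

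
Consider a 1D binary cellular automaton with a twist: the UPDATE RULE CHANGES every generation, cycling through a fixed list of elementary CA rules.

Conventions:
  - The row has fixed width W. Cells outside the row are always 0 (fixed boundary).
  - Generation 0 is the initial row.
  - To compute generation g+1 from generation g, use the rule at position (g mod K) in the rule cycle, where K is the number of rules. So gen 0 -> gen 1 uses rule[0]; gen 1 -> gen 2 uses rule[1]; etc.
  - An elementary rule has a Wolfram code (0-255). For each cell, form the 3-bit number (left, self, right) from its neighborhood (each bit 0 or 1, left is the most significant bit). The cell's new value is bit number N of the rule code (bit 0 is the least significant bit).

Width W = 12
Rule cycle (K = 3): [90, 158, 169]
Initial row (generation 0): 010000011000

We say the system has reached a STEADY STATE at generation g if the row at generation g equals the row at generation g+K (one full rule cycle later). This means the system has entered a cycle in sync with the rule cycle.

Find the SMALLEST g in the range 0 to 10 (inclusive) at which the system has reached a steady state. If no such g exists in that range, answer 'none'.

Answer: none

Derivation:
Gen 0: 010000011000
Gen 1 (rule 90): 101000111100
Gen 2 (rule 158): 101101111010
Gen 3 (rule 169): 011011110100
Gen 4 (rule 90): 111010010010
Gen 5 (rule 158): 110011111111
Gen 6 (rule 169): 100011111110
Gen 7 (rule 90): 010110000011
Gen 8 (rule 158): 110101000110
Gen 9 (rule 169): 101010010100
Gen 10 (rule 90): 000001100010
Gen 11 (rule 158): 000011010111
Gen 12 (rule 169): 111010101110
Gen 13 (rule 90): 101000001011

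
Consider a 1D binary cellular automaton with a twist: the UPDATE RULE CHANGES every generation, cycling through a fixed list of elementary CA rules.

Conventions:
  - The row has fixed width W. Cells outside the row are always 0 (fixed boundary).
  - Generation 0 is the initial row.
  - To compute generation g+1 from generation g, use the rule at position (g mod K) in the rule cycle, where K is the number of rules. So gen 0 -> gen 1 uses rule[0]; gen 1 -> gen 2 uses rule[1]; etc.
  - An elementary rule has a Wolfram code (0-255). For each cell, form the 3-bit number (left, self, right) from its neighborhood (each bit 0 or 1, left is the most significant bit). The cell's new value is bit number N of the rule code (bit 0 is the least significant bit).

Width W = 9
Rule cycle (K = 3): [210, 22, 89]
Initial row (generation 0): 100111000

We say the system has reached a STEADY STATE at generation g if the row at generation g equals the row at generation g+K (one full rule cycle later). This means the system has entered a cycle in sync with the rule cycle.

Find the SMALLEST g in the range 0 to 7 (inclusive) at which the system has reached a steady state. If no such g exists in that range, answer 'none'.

Gen 0: 100111000
Gen 1 (rule 210): 011011100
Gen 2 (rule 22): 100000010
Gen 3 (rule 89): 011111001
Gen 4 (rule 210): 101111110
Gen 5 (rule 22): 100000001
Gen 6 (rule 89): 011111100
Gen 7 (rule 210): 101111110
Gen 8 (rule 22): 100000001
Gen 9 (rule 89): 011111100
Gen 10 (rule 210): 101111110

Answer: 4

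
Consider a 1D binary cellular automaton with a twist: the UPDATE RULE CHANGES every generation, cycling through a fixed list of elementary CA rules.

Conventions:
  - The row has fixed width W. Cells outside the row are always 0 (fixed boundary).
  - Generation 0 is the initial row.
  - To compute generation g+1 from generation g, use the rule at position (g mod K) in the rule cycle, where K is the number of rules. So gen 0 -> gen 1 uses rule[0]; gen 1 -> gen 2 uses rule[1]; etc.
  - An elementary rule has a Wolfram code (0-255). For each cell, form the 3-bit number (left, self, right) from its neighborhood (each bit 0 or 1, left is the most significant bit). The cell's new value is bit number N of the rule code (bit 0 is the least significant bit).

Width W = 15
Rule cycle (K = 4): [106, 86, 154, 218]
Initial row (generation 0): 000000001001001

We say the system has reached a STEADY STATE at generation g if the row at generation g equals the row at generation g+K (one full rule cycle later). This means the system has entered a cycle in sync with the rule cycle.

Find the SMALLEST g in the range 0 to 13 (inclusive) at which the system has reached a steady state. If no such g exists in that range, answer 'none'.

Gen 0: 000000001001001
Gen 1 (rule 106): 000000010010010
Gen 2 (rule 86): 000000111111111
Gen 3 (rule 154): 000001111111110
Gen 4 (rule 218): 000011111111111
Gen 5 (rule 106): 000110000000001
Gen 6 (rule 86): 001011000000011
Gen 7 (rule 154): 010010100000110
Gen 8 (rule 218): 101100010001111
Gen 9 (rule 106): 011100100011001
Gen 10 (rule 86): 100111110101111
Gen 11 (rule 154): 011111100001110
Gen 12 (rule 218): 111111110011111
Gen 13 (rule 106): 100000010110001
Gen 14 (rule 86): 110000110011011
Gen 15 (rule 154): 101001101110010
Gen 16 (rule 218): 000111101111101
Gen 17 (rule 106): 001100111000110

Answer: none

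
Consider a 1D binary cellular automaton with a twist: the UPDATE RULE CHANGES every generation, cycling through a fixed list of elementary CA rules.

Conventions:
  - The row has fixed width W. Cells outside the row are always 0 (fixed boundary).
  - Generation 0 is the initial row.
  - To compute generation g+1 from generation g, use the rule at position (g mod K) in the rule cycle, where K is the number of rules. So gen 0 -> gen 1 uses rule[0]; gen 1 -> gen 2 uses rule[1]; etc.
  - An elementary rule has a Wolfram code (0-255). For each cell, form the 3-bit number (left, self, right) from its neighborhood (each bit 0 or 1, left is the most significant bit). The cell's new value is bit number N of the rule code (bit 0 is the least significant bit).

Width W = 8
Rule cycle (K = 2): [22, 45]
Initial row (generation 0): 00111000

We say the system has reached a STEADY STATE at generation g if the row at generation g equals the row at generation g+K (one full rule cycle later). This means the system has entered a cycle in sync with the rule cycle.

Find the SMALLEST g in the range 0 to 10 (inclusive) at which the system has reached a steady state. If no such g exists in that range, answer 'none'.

Gen 0: 00111000
Gen 1 (rule 22): 01000100
Gen 2 (rule 45): 01010101
Gen 3 (rule 22): 11010101
Gen 4 (rule 45): 10111111
Gen 5 (rule 22): 10000000
Gen 6 (rule 45): 10111111
Gen 7 (rule 22): 10000000
Gen 8 (rule 45): 10111111
Gen 9 (rule 22): 10000000
Gen 10 (rule 45): 10111111
Gen 11 (rule 22): 10000000
Gen 12 (rule 45): 10111111

Answer: 4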